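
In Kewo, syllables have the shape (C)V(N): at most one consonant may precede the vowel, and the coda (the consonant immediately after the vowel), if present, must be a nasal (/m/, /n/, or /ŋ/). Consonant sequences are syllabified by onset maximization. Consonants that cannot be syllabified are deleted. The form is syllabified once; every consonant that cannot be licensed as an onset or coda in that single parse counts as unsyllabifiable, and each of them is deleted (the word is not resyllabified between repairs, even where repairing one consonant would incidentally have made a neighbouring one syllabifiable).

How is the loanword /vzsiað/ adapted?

Syllabifying with onset maximization leaves /v/, /z/, /ð/ stranded (only a nasal (/m/, /n/, or /ŋ/) is licensed in coda position; onsets are limited to one consonant).
Deletion applies to /v/, /z/, /ð/.

sia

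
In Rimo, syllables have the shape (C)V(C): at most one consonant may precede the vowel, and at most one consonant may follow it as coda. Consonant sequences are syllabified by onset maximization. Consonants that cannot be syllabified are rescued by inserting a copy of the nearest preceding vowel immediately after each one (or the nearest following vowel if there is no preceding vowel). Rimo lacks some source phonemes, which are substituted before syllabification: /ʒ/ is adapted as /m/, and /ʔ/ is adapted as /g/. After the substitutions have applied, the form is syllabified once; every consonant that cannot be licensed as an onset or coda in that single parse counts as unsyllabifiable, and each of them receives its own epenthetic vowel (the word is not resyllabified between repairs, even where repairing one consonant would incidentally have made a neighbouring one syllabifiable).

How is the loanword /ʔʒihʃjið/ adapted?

gimihʃijið

Substitution: /ʔ/ → /g/, /ʒ/ → /m/, giving /gmihʃjið/.
The consonants /g/, /ʃ/ cannot be parsed into a legal (C)V(C) syllable (at most one coda consonant is licensed; onsets are limited to one consonant).
Inserting the epenthetic vowel yields /g/ → /gi/, /ʃ/ → /ʃi/.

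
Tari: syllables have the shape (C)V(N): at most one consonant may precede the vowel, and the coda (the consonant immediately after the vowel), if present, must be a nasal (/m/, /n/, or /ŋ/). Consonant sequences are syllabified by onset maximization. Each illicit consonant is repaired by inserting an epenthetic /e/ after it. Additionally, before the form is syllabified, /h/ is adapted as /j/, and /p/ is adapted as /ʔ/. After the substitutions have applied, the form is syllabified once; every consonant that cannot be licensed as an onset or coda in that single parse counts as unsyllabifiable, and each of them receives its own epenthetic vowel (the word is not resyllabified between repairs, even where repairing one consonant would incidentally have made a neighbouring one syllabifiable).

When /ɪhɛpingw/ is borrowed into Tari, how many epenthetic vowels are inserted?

2

After substitution the input is /ɪjɛʔingw/.
The unsyllabifiable consonants are /g/, /w/; each receives one epenthetic vowel.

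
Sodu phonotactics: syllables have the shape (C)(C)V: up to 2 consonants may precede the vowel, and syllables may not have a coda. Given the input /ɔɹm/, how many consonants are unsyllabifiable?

2

Syllabifying with onset maximization leaves /ɹ/, /m/ stranded (no codas are permitted; onsets may contain at most 2 consonants).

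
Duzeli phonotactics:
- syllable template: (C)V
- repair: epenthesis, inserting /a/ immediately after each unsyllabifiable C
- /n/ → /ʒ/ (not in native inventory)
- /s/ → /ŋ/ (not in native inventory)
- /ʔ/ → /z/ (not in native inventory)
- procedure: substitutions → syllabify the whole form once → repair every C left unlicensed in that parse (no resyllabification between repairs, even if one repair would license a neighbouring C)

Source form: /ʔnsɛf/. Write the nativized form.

zaʒaŋɛfa

Substitution: /ʔ/ → /z/, /n/ → /ʒ/, /s/ → /ŋ/, giving /zʒŋɛf/.
The consonants /z/, /ʒ/, /f/ cannot be parsed into a legal (C)V syllable (no codas are permitted; onsets are limited to one consonant).
Inserting the epenthetic vowel yields /z/ → /za/, /ʒ/ → /ʒa/, /f/ → /fa/.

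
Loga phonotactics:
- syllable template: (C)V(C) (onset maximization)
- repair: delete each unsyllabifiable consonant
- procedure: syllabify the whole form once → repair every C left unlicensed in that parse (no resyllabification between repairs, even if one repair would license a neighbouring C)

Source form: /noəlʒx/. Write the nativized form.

noəl

The consonants /ʒ/, /x/ cannot be parsed into a legal (C)V(C) syllable (at most one coda consonant is licensed; onsets are limited to one consonant).
Deletion applies to /ʒ/, /x/.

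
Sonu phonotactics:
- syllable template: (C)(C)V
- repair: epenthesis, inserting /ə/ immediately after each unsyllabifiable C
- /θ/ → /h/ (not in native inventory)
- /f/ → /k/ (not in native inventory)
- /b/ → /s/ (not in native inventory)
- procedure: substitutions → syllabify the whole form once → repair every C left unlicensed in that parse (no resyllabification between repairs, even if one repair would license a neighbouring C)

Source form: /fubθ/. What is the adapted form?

Substitution: /f/ → /k/, /b/ → /s/, /θ/ → /h/, giving /kush/.
Under (C)(C)V, the unsyllabifiable consonants are /s/, /h/ (no codas are permitted; onsets may contain at most 2 consonants).
Inserting the epenthetic vowel yields /s/ → /sə/, /h/ → /hə/.

kusəhə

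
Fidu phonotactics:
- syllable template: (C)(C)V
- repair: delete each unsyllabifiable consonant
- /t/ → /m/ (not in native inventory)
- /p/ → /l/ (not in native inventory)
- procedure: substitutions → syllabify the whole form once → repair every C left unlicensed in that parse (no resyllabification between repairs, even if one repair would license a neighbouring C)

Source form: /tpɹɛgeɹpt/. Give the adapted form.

lɹɛge

Substitution: /t/ → /m/, /p/ → /l/, giving /mlɹɛgeɹlm/.
Under (C)(C)V, the unsyllabifiable consonants are /m/, /ɹ/, /l/, /m/ (no codas are permitted; onsets may contain at most 2 consonants).
Each unlicensed consonant is deleted: /m/, /ɹ/, /l/, /m/.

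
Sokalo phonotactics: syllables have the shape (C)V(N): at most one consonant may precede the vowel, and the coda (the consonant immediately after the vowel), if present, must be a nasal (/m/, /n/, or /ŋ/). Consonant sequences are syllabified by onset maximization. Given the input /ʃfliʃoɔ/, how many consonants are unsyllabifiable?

Syllabifying with onset maximization leaves /ʃ/, /f/ stranded (only a nasal (/m/, /n/, or /ŋ/) is licensed in coda position; onsets are limited to one consonant).

2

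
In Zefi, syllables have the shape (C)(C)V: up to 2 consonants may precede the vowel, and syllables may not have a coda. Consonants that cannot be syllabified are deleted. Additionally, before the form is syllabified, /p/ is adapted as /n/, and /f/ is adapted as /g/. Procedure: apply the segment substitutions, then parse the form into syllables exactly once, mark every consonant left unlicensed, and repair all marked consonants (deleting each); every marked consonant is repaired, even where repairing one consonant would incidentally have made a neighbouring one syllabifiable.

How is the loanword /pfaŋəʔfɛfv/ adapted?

Substitution: /p/ → /n/, /f/ → /g/, giving /ngaŋəʔgɛgv/.
The consonants /g/, /v/ cannot be parsed into a legal (C)(C)V syllable (no codas are permitted; onsets may contain at most 2 consonants).
Each unlicensed consonant is deleted: /g/, /v/.

ngaŋəʔgɛ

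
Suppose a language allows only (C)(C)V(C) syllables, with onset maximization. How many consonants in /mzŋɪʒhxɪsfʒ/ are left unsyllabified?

3

Under (C)(C)V(C), the unsyllabifiable consonants are /m/, /f/, /ʒ/ (at most one coda consonant is licensed; onsets may contain at most 2 consonants).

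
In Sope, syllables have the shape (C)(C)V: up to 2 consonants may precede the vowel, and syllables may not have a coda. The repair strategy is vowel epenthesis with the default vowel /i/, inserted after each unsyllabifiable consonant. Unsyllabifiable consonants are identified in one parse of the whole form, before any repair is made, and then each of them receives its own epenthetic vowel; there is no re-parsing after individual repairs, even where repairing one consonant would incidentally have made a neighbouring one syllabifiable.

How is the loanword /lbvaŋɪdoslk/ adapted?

libvaŋɪdosiliki

Syllabifying with onset maximization leaves /l/, /s/, /l/, /k/ stranded (no codas are permitted; onsets may contain at most 2 consonants).
Each unlicensed consonant becomes the onset of a new syllable: /l/ → /li/, /s/ → /si/, /l/ → /li/, /k/ → /ki/.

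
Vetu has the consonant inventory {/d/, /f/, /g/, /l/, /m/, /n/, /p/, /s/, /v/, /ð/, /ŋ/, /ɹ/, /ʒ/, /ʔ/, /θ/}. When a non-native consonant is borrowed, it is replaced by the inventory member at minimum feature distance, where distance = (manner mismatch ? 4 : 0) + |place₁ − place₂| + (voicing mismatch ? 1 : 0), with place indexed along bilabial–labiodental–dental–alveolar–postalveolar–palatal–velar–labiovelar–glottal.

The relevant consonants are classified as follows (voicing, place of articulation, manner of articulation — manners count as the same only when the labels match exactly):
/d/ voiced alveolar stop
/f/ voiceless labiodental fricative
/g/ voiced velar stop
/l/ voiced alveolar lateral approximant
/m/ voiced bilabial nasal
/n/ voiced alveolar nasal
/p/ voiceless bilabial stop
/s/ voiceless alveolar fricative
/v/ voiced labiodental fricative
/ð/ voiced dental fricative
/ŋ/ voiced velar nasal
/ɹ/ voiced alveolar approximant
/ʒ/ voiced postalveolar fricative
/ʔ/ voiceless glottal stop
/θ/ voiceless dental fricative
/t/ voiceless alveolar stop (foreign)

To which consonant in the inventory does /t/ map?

/d/ is closest: same manner (stop), place distance 0 (alveolar→alveolar), voicing differs (+1); total 1. Next closest is /p/ at distance 3.

d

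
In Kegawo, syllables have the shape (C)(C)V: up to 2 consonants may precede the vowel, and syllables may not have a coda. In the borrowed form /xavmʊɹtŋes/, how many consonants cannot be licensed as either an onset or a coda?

2

Under (C)(C)V, the unsyllabifiable consonants are /ɹ/, /s/ (no codas are permitted; onsets may contain at most 2 consonants).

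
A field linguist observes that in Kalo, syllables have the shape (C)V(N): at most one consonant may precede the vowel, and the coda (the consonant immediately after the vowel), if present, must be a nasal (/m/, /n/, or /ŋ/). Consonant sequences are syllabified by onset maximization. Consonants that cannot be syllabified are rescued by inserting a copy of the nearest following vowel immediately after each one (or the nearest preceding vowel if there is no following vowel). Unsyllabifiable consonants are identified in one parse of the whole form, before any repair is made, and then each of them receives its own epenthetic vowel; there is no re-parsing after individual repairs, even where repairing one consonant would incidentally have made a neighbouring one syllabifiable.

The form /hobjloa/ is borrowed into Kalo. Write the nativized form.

Under (C)V(N), the unsyllabifiable consonants are /b/, /j/ (only a nasal (/m/, /n/, or /ŋ/) is licensed in coda position; onsets are limited to one consonant).
Each unlicensed consonant becomes the onset of a new syllable: /b/ → /bo/, /j/ → /jo/.

hobojoloa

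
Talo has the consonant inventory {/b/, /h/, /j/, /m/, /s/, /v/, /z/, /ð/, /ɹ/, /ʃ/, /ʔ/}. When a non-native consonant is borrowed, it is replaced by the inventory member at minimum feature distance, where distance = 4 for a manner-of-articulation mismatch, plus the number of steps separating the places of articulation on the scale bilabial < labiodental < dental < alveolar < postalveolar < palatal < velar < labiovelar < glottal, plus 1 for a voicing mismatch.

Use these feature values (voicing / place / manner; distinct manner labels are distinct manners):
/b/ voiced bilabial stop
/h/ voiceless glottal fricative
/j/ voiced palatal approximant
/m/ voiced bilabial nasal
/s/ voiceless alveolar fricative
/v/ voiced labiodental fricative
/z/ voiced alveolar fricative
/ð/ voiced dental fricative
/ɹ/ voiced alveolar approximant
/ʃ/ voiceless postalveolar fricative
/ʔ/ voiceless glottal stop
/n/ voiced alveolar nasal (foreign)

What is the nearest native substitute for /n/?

/m/ is closest: same manner (nasal), place distance 3 (alveolar→bilabial), same voicing; total 3. Next closest is /z/ at distance 4.

m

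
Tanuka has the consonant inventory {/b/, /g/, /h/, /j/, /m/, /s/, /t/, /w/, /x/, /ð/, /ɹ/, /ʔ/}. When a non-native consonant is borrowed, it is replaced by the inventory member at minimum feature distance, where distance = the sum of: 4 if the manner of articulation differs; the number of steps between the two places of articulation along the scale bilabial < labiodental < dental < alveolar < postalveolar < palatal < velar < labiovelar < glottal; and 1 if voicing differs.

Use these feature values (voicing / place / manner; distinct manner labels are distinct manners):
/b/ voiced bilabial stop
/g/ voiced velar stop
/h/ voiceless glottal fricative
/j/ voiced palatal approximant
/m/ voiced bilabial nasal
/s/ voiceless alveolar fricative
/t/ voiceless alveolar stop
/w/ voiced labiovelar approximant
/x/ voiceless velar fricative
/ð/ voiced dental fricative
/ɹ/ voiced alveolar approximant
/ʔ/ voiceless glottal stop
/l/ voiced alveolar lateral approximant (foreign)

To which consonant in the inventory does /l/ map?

/ɹ/ is closest: manner differs (lateral approximant→approximant, +4), place distance 0 (alveolar→alveolar), same voicing; total 4. Next closest is /s/ at distance 5.

ɹ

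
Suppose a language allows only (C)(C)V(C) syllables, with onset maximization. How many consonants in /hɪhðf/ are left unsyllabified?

2

The consonants /ð/, /f/ cannot be parsed into a legal (C)(C)V(C) syllable (at most one coda consonant is licensed; onsets may contain at most 2 consonants).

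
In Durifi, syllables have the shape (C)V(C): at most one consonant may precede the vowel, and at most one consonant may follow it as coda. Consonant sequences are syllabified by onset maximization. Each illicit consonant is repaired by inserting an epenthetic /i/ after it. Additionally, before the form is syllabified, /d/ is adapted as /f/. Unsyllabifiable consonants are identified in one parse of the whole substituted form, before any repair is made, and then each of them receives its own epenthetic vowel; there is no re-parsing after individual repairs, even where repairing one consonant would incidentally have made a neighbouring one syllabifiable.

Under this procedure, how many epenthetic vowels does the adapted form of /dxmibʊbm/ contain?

3

After substitution the input is /fxmibʊbm/.
The unsyllabifiable consonants are /f/, /x/, /m/; each receives one epenthetic vowel.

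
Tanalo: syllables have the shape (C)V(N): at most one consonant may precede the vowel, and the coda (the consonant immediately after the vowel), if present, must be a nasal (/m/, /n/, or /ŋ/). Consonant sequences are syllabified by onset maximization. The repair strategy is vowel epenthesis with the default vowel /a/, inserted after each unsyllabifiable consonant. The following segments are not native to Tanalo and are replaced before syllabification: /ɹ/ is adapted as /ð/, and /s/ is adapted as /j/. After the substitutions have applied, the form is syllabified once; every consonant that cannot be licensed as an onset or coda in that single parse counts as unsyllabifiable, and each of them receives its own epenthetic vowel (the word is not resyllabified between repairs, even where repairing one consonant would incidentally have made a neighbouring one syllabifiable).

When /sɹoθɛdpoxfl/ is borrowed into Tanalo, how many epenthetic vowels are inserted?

5

After substitution the input is /jðoθɛdpoxfl/.
The unsyllabifiable consonants are /j/, /d/, /x/, /f/, /l/; each receives one epenthetic vowel.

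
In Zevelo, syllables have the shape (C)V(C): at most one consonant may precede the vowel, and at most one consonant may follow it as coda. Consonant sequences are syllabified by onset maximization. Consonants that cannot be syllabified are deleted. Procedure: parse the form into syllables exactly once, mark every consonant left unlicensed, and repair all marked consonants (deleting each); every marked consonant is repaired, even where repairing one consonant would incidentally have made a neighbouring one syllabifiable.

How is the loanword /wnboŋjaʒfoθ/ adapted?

The consonants /w/, /n/ cannot be parsed into a legal (C)V(C) syllable (at most one coda consonant is licensed; onsets are limited to one consonant).
Each unlicensed consonant is deleted: /w/, /n/.

boŋjaʒfoθ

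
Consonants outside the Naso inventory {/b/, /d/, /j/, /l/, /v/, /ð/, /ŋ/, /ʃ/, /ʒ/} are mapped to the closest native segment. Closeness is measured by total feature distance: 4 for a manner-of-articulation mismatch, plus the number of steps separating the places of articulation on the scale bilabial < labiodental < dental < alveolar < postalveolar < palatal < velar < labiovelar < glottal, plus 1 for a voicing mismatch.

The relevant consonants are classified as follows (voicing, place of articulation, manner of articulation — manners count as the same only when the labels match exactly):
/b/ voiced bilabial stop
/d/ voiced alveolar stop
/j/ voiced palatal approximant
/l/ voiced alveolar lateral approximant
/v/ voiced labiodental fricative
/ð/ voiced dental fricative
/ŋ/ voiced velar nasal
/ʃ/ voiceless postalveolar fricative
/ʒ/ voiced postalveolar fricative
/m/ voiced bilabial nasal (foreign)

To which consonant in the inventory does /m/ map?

/b/ is closest: manner differs (nasal→stop, +4), place distance 0 (bilabial→bilabial), same voicing; total 4. Next closest is /v/ at distance 5.

b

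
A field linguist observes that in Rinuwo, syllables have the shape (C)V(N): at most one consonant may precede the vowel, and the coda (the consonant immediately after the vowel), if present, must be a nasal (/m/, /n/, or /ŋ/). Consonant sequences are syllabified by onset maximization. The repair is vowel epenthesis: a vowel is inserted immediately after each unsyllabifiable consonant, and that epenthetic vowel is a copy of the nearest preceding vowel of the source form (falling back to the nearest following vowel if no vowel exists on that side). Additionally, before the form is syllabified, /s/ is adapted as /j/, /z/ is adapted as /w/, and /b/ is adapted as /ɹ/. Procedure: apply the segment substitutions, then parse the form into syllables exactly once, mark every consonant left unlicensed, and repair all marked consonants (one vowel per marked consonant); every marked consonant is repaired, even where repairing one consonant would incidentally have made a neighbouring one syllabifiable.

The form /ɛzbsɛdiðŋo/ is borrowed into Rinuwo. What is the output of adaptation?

Substitution: /z/ → /w/, /b/ → /ɹ/, /s/ → /j/, giving /ɛwɹjɛdiðŋo/.
Under (C)V(N), the unsyllabifiable consonants are /w/, /ɹ/, /ð/ (only a nasal (/m/, /n/, or /ŋ/) is licensed in coda position; onsets are limited to one consonant).
Inserting the epenthetic vowel yields /w/ → /wɛ/, /ɹ/ → /ɹɛ/, /ð/ → /ði/.

ɛwɛɹɛjɛdiðiŋo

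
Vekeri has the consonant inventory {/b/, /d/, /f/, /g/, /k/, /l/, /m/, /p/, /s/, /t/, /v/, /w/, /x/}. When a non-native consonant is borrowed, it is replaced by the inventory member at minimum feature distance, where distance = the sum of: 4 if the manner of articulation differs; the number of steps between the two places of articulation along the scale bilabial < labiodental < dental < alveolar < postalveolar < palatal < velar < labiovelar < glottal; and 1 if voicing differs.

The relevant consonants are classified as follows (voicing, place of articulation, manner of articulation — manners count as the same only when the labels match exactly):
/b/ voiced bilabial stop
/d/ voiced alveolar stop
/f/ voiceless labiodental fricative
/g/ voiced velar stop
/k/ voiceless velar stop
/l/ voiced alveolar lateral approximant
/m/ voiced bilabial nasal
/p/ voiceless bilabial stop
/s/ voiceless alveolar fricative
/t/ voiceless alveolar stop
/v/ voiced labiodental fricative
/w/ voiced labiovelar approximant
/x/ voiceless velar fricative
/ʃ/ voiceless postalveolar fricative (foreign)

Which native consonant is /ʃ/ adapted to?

s

/s/ is closest: same manner (fricative), place distance 1 (postalveolar→alveolar), same voicing; total 1. Next closest is /x/ at distance 2.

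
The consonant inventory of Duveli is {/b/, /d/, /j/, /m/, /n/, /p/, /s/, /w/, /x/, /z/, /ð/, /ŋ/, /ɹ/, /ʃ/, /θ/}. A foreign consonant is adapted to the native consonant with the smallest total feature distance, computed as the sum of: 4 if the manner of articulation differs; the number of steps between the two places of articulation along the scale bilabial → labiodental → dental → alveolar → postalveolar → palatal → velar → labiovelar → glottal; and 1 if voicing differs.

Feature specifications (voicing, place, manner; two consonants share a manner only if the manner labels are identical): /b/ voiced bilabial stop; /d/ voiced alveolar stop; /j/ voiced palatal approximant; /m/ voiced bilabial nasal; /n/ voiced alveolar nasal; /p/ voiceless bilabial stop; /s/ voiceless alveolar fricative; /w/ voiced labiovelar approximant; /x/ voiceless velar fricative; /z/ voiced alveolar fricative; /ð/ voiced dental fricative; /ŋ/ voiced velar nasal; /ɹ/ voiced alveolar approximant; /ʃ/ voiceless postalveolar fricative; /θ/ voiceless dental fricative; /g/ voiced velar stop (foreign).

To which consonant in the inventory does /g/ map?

/d/ is closest: same manner (stop), place distance 3 (velar→alveolar), same voicing; total 3. Next closest is /ŋ/ at distance 4.

d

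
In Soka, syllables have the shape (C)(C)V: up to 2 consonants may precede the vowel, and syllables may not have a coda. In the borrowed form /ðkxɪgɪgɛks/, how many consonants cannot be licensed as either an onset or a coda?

3

The consonants /ð/, /k/, /s/ cannot be parsed into a legal (C)(C)V syllable (no codas are permitted; onsets may contain at most 2 consonants).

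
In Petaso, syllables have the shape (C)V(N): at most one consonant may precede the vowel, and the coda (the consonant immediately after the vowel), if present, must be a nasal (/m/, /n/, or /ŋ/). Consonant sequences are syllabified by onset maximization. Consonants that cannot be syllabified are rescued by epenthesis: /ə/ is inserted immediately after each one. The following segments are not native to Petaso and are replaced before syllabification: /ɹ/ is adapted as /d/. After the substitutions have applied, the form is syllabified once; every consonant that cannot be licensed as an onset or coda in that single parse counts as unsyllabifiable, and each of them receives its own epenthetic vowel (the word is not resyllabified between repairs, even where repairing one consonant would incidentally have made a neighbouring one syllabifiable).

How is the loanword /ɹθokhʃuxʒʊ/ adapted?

dəθokəhəʃuxəʒʊ

Substitution: /ɹ/ → /d/, giving /dθokhʃuxʒʊ/.
Under (C)V(N), the unsyllabifiable consonants are /d/, /k/, /h/, /x/ (only a nasal (/m/, /n/, or /ŋ/) is licensed in coda position; onsets are limited to one consonant).
Epenthesis after each stranded consonant: /d/ → /də/, /k/ → /kə/, /h/ → /hə/, /x/ → /xə/.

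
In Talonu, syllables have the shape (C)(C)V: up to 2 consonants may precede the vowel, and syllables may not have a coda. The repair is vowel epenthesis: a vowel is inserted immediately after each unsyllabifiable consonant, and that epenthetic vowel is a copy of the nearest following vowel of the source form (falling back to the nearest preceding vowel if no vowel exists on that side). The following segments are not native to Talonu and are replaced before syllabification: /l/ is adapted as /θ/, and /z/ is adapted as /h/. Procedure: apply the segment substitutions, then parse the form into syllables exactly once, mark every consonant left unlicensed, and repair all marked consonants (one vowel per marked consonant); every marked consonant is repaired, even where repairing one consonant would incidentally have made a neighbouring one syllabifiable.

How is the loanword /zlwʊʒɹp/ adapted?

Substitution: /z/ → /h/, /l/ → /θ/, giving /hθwʊʒɹp/.
The consonants /h/, /ʒ/, /ɹ/, /p/ cannot be parsed into a legal (C)(C)V syllable (no codas are permitted; onsets may contain at most 2 consonants).
Inserting the epenthetic vowel yields /h/ → /hʊ/, /ʒ/ → /ʒʊ/, /ɹ/ → /ɹʊ/, /p/ → /pʊ/.

hʊθwʊʒʊɹʊpʊ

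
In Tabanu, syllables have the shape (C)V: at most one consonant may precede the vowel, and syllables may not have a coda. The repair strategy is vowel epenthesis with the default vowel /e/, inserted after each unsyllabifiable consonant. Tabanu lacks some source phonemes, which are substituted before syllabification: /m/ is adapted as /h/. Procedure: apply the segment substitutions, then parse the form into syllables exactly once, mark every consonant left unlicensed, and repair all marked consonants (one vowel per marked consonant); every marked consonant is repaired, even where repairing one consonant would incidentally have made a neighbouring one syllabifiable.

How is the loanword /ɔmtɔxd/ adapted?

Substitution: /m/ → /h/, giving /ɔhtɔxd/.
Under (C)V, the unsyllabifiable consonants are /h/, /x/, /d/ (no codas are permitted; onsets are limited to one consonant).
Inserting the epenthetic vowel yields /h/ → /he/, /x/ → /xe/, /d/ → /de/.

ɔhetɔxede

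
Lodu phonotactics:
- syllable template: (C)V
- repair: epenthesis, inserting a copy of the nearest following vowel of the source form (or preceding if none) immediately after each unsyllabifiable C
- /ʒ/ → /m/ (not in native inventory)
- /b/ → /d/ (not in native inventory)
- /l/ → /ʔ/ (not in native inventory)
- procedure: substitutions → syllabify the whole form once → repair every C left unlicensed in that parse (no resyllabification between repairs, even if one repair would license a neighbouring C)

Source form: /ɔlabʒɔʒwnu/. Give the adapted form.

ɔʔadɔmɔmuwunu

Substitution: /l/ → /ʔ/, /b/ → /d/, /ʒ/ → /m/, giving /ɔʔadmɔmwnu/.
Under (C)V, the unsyllabifiable consonants are /d/, /m/, /w/ (no codas are permitted; onsets are limited to one consonant).
Inserting the epenthetic vowel yields /d/ → /dɔ/, /m/ → /mu/, /w/ → /wu/.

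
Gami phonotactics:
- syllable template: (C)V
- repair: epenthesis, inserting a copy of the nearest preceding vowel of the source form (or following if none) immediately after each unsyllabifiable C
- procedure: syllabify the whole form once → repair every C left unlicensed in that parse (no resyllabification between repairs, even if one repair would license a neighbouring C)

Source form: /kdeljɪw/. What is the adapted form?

The consonants /k/, /l/, /w/ cannot be parsed into a legal (C)V syllable (no codas are permitted; onsets are limited to one consonant).
Each unlicensed consonant becomes the onset of a new syllable: /k/ → /ke/, /l/ → /le/, /w/ → /wɪ/.

kedelejɪwɪ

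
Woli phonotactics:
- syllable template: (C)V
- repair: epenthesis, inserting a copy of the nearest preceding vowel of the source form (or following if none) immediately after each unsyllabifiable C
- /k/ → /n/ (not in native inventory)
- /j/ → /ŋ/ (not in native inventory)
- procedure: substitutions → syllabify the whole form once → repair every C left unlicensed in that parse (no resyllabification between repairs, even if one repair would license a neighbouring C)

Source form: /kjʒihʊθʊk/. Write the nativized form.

niŋiʒihʊθʊnʊ

Substitution: /k/ → /n/, /j/ → /ŋ/, giving /nŋʒihʊθʊn/.
The consonants /n/, /ŋ/, /n/ cannot be parsed into a legal (C)V syllable (no codas are permitted; onsets are limited to one consonant).
Each unlicensed consonant becomes the onset of a new syllable: /n/ → /ni/, /ŋ/ → /ŋi/, /n/ → /nʊ/.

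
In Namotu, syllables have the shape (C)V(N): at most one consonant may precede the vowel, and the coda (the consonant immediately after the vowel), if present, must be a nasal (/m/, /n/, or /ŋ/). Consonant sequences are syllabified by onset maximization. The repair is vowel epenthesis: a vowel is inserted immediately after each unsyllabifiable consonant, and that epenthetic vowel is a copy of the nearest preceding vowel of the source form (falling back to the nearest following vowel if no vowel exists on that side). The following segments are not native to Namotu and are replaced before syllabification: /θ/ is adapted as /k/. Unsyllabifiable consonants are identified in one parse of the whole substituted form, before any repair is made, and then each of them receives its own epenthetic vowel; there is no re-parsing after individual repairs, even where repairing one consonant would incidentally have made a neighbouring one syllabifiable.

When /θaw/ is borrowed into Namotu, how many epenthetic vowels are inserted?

After substitution the input is /kaw/.
The unsyllabifiable consonants are /w/; each receives one epenthetic vowel.

1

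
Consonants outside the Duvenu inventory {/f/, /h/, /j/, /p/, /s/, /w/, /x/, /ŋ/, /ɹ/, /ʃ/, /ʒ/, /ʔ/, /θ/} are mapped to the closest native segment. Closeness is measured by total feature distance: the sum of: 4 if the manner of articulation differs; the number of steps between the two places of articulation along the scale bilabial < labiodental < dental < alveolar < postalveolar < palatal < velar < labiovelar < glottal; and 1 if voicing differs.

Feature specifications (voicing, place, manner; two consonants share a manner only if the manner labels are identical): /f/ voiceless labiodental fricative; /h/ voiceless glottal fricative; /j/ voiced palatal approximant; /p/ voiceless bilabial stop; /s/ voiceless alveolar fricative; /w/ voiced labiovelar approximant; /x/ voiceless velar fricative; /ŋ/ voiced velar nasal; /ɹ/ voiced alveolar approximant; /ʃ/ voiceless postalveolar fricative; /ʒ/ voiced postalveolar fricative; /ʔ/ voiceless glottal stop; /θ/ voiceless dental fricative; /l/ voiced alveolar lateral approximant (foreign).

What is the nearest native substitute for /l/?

/ɹ/ is closest: manner differs (lateral approximant→approximant, +4), place distance 0 (alveolar→alveolar), same voicing; total 4. Next closest is /s/ at distance 5.

ɹ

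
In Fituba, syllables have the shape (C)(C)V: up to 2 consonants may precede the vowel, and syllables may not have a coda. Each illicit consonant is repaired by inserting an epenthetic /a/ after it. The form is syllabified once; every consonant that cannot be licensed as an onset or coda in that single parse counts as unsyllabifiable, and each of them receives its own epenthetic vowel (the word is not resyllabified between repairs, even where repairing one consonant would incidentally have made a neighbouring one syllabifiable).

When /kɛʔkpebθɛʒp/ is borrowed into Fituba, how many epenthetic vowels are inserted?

The unsyllabifiable consonants are /ʔ/, /ʒ/, /p/; each receives one epenthetic vowel.

3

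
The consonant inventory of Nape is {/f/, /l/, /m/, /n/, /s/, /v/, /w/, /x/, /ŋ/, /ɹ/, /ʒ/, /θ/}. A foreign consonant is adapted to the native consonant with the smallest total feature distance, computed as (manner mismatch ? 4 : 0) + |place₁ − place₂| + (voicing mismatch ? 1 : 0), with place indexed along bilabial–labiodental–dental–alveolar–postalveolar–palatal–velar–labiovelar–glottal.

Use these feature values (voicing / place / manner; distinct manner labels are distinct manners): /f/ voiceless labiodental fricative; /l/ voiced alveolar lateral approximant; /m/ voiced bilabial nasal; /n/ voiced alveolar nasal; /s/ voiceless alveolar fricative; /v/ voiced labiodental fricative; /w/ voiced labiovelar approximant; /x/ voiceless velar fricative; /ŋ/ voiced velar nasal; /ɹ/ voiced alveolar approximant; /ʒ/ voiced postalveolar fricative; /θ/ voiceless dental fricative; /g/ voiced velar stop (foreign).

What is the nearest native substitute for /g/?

/ŋ/ is closest: manner differs (stop→nasal, +4), place distance 0 (velar→velar), same voicing; total 4. Next closest is /w/ at distance 5.

ŋ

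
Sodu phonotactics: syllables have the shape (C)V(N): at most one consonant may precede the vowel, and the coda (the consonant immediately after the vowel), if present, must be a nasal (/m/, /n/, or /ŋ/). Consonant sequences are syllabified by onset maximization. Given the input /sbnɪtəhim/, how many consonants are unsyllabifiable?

Under (C)V(N), the unsyllabifiable consonants are /s/, /b/ (only a nasal (/m/, /n/, or /ŋ/) is licensed in coda position; onsets are limited to one consonant).

2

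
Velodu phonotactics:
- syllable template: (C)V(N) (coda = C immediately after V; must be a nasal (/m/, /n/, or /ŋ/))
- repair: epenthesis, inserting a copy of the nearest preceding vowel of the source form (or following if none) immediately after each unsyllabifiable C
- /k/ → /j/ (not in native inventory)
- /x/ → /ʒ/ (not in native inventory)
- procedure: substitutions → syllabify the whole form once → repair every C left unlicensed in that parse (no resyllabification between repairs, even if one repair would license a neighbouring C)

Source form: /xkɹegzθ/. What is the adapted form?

ʒejeɹegezeθe

Substitution: /x/ → /ʒ/, /k/ → /j/, giving /ʒjɹegzθ/.
Under (C)V(N), the unsyllabifiable consonants are /ʒ/, /j/, /g/, /z/, /θ/ (only a nasal (/m/, /n/, or /ŋ/) is licensed in coda position; onsets are limited to one consonant).
Inserting the epenthetic vowel yields /ʒ/ → /ʒe/, /j/ → /je/, /g/ → /ge/, /z/ → /ze/, /θ/ → /θe/.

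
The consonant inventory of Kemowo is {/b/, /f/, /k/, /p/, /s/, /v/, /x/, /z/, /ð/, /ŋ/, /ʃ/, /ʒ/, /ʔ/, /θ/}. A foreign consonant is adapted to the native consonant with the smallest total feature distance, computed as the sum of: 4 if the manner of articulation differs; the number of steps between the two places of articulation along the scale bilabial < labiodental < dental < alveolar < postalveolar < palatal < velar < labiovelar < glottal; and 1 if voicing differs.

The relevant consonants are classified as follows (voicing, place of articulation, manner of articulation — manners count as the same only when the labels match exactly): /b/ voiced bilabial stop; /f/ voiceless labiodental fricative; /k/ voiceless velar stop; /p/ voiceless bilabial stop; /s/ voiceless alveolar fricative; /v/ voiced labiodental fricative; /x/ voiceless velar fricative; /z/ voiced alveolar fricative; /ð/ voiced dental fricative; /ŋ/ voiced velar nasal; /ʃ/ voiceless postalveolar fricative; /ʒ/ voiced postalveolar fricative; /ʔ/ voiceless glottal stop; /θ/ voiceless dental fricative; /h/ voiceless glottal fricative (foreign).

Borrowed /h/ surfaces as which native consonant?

/x/ is closest: same manner (fricative), place distance 2 (glottal→velar), same voicing; total 2. Next closest is /ʃ/ at distance 4.

x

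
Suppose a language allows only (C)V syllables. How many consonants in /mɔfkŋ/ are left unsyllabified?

The consonants /f/, /k/, /ŋ/ cannot be parsed into a legal (C)V syllable (no codas are permitted; onsets are limited to one consonant).

3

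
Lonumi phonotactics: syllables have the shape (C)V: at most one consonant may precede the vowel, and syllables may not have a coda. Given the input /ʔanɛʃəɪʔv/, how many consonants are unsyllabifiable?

2

Under (C)V, the unsyllabifiable consonants are /ʔ/, /v/ (no codas are permitted; onsets are limited to one consonant).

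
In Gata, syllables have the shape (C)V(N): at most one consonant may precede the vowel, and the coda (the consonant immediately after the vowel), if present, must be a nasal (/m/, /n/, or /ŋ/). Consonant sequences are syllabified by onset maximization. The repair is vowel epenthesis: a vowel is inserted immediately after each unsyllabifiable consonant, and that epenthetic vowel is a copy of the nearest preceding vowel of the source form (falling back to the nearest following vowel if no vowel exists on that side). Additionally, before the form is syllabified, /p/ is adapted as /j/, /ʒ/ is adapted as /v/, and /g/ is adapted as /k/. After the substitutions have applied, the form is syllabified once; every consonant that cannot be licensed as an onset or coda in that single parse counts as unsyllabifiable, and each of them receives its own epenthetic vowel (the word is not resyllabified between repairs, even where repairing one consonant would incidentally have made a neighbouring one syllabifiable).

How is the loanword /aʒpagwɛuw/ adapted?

avajakawɛuwu

Substitution: /ʒ/ → /v/, /p/ → /j/, /g/ → /k/, giving /avjakwɛuw/.
The consonants /v/, /k/, /w/ cannot be parsed into a legal (C)V(N) syllable (only a nasal (/m/, /n/, or /ŋ/) is licensed in coda position; onsets are limited to one consonant).
Epenthesis after each stranded consonant: /v/ → /va/, /k/ → /ka/, /w/ → /wu/.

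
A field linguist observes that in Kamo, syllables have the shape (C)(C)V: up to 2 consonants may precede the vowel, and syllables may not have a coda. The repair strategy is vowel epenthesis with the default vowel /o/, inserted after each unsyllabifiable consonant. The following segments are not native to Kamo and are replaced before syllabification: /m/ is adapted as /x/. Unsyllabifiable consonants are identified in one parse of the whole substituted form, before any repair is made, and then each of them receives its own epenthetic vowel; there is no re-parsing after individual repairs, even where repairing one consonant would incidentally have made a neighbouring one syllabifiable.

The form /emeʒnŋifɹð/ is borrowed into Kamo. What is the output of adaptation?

exeʒonŋifoɹoðo

Substitution: /m/ → /x/, giving /exeʒnŋifɹð/.
Syllabifying with onset maximization leaves /ʒ/, /f/, /ɹ/, /ð/ stranded (no codas are permitted; onsets may contain at most 2 consonants).
Inserting the epenthetic vowel yields /ʒ/ → /ʒo/, /f/ → /fo/, /ɹ/ → /ɹo/, /ð/ → /ðo/.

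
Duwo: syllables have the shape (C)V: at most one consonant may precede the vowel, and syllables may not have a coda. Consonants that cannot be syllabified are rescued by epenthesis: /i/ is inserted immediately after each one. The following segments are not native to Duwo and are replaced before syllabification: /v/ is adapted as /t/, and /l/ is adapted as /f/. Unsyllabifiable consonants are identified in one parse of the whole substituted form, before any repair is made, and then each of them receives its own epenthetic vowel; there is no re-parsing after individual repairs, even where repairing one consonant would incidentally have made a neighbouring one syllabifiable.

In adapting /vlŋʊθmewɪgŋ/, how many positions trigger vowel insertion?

After substitution the input is /tfŋʊθmewɪgŋ/.
The unsyllabifiable consonants are /t/, /f/, /θ/, /g/, /ŋ/; each receives one epenthetic vowel.

5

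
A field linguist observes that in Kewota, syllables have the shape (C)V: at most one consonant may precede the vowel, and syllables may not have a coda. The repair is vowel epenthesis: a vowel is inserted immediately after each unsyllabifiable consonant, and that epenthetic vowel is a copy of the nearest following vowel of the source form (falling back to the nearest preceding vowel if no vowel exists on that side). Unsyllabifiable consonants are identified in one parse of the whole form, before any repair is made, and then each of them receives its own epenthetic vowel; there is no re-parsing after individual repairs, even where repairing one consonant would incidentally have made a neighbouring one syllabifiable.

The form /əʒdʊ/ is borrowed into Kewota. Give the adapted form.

Under (C)V, the unsyllabifiable consonants are /ʒ/ (no codas are permitted; onsets are limited to one consonant).
Epenthesis after each stranded consonant: /ʒ/ → /ʒʊ/.

əʒʊdʊ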